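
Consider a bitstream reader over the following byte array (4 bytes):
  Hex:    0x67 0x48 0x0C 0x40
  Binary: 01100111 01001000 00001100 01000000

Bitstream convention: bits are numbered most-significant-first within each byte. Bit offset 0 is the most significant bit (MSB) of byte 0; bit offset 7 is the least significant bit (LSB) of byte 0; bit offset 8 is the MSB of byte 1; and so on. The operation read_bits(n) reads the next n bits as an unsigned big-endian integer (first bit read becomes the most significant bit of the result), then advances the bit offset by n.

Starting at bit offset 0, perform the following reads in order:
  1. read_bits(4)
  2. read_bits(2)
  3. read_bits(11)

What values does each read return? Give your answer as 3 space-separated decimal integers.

Read 1: bits[0:4] width=4 -> value=6 (bin 0110); offset now 4 = byte 0 bit 4; 28 bits remain
Read 2: bits[4:6] width=2 -> value=1 (bin 01); offset now 6 = byte 0 bit 6; 26 bits remain
Read 3: bits[6:17] width=11 -> value=1680 (bin 11010010000); offset now 17 = byte 2 bit 1; 15 bits remain

Answer: 6 1 1680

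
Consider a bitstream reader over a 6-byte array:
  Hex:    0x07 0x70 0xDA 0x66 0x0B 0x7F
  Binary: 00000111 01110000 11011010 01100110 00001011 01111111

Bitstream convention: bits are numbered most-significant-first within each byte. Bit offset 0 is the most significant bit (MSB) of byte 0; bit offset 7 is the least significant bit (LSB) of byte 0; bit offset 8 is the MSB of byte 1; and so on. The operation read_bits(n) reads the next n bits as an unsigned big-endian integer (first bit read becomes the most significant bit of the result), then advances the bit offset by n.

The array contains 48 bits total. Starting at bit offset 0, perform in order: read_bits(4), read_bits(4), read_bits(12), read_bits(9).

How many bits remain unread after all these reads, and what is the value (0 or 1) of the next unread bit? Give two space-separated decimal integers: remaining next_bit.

Answer: 19 1

Derivation:
Read 1: bits[0:4] width=4 -> value=0 (bin 0000); offset now 4 = byte 0 bit 4; 44 bits remain
Read 2: bits[4:8] width=4 -> value=7 (bin 0111); offset now 8 = byte 1 bit 0; 40 bits remain
Read 3: bits[8:20] width=12 -> value=1805 (bin 011100001101); offset now 20 = byte 2 bit 4; 28 bits remain
Read 4: bits[20:29] width=9 -> value=332 (bin 101001100); offset now 29 = byte 3 bit 5; 19 bits remain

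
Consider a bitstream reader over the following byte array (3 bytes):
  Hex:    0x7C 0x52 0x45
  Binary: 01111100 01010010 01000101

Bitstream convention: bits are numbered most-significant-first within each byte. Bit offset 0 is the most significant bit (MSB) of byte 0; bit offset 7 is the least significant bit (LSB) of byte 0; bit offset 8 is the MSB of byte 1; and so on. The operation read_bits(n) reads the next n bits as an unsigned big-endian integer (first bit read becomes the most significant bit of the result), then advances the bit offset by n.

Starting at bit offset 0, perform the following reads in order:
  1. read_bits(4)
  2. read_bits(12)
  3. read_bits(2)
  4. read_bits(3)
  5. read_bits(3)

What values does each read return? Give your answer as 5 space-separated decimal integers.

Answer: 7 3154 1 0 5

Derivation:
Read 1: bits[0:4] width=4 -> value=7 (bin 0111); offset now 4 = byte 0 bit 4; 20 bits remain
Read 2: bits[4:16] width=12 -> value=3154 (bin 110001010010); offset now 16 = byte 2 bit 0; 8 bits remain
Read 3: bits[16:18] width=2 -> value=1 (bin 01); offset now 18 = byte 2 bit 2; 6 bits remain
Read 4: bits[18:21] width=3 -> value=0 (bin 000); offset now 21 = byte 2 bit 5; 3 bits remain
Read 5: bits[21:24] width=3 -> value=5 (bin 101); offset now 24 = byte 3 bit 0; 0 bits remain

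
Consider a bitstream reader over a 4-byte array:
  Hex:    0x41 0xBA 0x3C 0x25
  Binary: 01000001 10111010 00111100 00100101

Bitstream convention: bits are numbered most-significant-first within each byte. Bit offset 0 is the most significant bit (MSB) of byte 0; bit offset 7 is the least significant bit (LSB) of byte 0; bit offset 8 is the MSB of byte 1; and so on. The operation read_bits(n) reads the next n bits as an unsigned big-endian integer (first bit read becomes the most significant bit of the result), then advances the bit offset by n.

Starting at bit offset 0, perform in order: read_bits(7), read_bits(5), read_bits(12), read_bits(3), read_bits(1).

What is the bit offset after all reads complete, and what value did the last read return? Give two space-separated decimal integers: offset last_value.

Answer: 28 0

Derivation:
Read 1: bits[0:7] width=7 -> value=32 (bin 0100000); offset now 7 = byte 0 bit 7; 25 bits remain
Read 2: bits[7:12] width=5 -> value=27 (bin 11011); offset now 12 = byte 1 bit 4; 20 bits remain
Read 3: bits[12:24] width=12 -> value=2620 (bin 101000111100); offset now 24 = byte 3 bit 0; 8 bits remain
Read 4: bits[24:27] width=3 -> value=1 (bin 001); offset now 27 = byte 3 bit 3; 5 bits remain
Read 5: bits[27:28] width=1 -> value=0 (bin 0); offset now 28 = byte 3 bit 4; 4 bits remain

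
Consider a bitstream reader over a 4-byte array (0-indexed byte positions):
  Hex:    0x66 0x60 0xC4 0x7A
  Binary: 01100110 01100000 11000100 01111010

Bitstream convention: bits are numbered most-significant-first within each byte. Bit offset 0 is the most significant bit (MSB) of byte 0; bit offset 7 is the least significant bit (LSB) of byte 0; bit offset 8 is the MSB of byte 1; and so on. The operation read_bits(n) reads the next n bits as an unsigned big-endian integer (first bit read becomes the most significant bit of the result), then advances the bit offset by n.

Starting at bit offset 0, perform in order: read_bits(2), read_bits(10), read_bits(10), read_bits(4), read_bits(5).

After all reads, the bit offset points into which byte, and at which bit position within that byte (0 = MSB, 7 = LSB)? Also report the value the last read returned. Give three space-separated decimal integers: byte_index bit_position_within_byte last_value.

Read 1: bits[0:2] width=2 -> value=1 (bin 01); offset now 2 = byte 0 bit 2; 30 bits remain
Read 2: bits[2:12] width=10 -> value=614 (bin 1001100110); offset now 12 = byte 1 bit 4; 20 bits remain
Read 3: bits[12:22] width=10 -> value=49 (bin 0000110001); offset now 22 = byte 2 bit 6; 10 bits remain
Read 4: bits[22:26] width=4 -> value=1 (bin 0001); offset now 26 = byte 3 bit 2; 6 bits remain
Read 5: bits[26:31] width=5 -> value=29 (bin 11101); offset now 31 = byte 3 bit 7; 1 bits remain

Answer: 3 7 29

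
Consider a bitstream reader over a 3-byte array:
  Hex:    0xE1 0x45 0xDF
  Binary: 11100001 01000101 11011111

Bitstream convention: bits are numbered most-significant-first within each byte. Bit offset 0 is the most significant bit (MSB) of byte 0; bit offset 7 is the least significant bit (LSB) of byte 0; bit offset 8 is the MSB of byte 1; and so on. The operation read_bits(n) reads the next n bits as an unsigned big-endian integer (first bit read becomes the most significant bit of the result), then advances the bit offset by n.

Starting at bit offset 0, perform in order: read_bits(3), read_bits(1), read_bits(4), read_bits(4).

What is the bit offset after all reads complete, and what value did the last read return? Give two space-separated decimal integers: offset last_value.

Read 1: bits[0:3] width=3 -> value=7 (bin 111); offset now 3 = byte 0 bit 3; 21 bits remain
Read 2: bits[3:4] width=1 -> value=0 (bin 0); offset now 4 = byte 0 bit 4; 20 bits remain
Read 3: bits[4:8] width=4 -> value=1 (bin 0001); offset now 8 = byte 1 bit 0; 16 bits remain
Read 4: bits[8:12] width=4 -> value=4 (bin 0100); offset now 12 = byte 1 bit 4; 12 bits remain

Answer: 12 4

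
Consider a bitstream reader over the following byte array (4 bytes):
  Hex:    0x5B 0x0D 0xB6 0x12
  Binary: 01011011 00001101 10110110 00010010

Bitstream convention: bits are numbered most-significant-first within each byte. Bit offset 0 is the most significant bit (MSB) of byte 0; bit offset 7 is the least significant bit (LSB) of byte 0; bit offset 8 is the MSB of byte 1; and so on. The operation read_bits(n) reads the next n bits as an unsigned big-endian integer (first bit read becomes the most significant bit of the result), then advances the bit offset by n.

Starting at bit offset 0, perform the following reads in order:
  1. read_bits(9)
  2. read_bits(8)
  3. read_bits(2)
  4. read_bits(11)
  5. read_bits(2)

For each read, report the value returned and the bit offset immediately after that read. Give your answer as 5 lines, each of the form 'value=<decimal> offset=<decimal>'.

Answer: value=182 offset=9
value=27 offset=17
value=1 offset=19
value=1412 offset=30
value=2 offset=32

Derivation:
Read 1: bits[0:9] width=9 -> value=182 (bin 010110110); offset now 9 = byte 1 bit 1; 23 bits remain
Read 2: bits[9:17] width=8 -> value=27 (bin 00011011); offset now 17 = byte 2 bit 1; 15 bits remain
Read 3: bits[17:19] width=2 -> value=1 (bin 01); offset now 19 = byte 2 bit 3; 13 bits remain
Read 4: bits[19:30] width=11 -> value=1412 (bin 10110000100); offset now 30 = byte 3 bit 6; 2 bits remain
Read 5: bits[30:32] width=2 -> value=2 (bin 10); offset now 32 = byte 4 bit 0; 0 bits remain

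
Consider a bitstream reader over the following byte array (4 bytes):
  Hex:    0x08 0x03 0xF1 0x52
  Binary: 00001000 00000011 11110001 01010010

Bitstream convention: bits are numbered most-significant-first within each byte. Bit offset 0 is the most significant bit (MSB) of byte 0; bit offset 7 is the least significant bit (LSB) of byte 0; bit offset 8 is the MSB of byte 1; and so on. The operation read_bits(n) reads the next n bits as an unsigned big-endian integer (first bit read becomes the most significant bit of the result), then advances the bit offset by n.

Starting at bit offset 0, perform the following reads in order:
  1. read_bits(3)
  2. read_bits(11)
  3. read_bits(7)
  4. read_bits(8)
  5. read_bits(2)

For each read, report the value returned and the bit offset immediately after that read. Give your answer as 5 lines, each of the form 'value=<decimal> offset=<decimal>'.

Read 1: bits[0:3] width=3 -> value=0 (bin 000); offset now 3 = byte 0 bit 3; 29 bits remain
Read 2: bits[3:14] width=11 -> value=512 (bin 01000000000); offset now 14 = byte 1 bit 6; 18 bits remain
Read 3: bits[14:21] width=7 -> value=126 (bin 1111110); offset now 21 = byte 2 bit 5; 11 bits remain
Read 4: bits[21:29] width=8 -> value=42 (bin 00101010); offset now 29 = byte 3 bit 5; 3 bits remain
Read 5: bits[29:31] width=2 -> value=1 (bin 01); offset now 31 = byte 3 bit 7; 1 bits remain

Answer: value=0 offset=3
value=512 offset=14
value=126 offset=21
value=42 offset=29
value=1 offset=31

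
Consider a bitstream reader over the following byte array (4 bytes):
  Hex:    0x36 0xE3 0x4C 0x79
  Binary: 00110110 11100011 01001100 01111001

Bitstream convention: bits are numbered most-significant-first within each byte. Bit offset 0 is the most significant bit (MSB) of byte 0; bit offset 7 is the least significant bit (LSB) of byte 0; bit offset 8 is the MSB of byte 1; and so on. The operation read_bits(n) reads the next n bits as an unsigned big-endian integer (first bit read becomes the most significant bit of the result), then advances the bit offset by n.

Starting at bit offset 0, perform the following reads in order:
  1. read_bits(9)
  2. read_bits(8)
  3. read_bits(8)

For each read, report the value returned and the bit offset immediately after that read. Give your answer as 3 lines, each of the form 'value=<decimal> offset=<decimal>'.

Read 1: bits[0:9] width=9 -> value=109 (bin 001101101); offset now 9 = byte 1 bit 1; 23 bits remain
Read 2: bits[9:17] width=8 -> value=198 (bin 11000110); offset now 17 = byte 2 bit 1; 15 bits remain
Read 3: bits[17:25] width=8 -> value=152 (bin 10011000); offset now 25 = byte 3 bit 1; 7 bits remain

Answer: value=109 offset=9
value=198 offset=17
value=152 offset=25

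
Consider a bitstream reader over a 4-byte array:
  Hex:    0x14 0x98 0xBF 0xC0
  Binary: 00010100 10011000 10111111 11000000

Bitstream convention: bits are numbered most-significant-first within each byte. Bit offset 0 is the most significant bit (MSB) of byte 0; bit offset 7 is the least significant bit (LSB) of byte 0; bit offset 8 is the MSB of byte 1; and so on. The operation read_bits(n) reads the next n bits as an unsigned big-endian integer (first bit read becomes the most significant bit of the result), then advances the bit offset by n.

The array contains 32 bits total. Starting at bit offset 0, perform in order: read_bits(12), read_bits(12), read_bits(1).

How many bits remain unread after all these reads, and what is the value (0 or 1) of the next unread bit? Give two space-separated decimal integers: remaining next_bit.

Answer: 7 1

Derivation:
Read 1: bits[0:12] width=12 -> value=329 (bin 000101001001); offset now 12 = byte 1 bit 4; 20 bits remain
Read 2: bits[12:24] width=12 -> value=2239 (bin 100010111111); offset now 24 = byte 3 bit 0; 8 bits remain
Read 3: bits[24:25] width=1 -> value=1 (bin 1); offset now 25 = byte 3 bit 1; 7 bits remain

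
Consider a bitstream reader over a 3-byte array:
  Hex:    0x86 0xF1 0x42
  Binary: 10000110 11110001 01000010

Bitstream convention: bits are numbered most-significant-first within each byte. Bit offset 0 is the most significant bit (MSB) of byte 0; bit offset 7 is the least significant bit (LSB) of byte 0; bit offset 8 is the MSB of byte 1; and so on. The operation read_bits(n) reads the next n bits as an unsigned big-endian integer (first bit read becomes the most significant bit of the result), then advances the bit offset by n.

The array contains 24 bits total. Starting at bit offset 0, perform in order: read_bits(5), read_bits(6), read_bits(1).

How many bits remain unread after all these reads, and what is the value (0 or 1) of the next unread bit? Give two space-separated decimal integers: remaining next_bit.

Read 1: bits[0:5] width=5 -> value=16 (bin 10000); offset now 5 = byte 0 bit 5; 19 bits remain
Read 2: bits[5:11] width=6 -> value=55 (bin 110111); offset now 11 = byte 1 bit 3; 13 bits remain
Read 3: bits[11:12] width=1 -> value=1 (bin 1); offset now 12 = byte 1 bit 4; 12 bits remain

Answer: 12 0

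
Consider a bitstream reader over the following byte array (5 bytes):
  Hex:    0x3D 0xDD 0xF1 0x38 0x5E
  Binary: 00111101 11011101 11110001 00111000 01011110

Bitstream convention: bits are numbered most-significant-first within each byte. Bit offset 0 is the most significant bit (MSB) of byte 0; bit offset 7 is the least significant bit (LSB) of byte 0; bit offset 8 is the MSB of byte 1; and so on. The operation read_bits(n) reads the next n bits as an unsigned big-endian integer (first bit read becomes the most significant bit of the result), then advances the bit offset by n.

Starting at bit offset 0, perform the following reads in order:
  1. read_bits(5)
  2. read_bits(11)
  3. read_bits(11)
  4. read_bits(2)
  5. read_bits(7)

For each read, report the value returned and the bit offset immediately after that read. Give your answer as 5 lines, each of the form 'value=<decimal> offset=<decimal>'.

Answer: value=7 offset=5
value=1501 offset=16
value=1929 offset=27
value=3 offset=29
value=5 offset=36

Derivation:
Read 1: bits[0:5] width=5 -> value=7 (bin 00111); offset now 5 = byte 0 bit 5; 35 bits remain
Read 2: bits[5:16] width=11 -> value=1501 (bin 10111011101); offset now 16 = byte 2 bit 0; 24 bits remain
Read 3: bits[16:27] width=11 -> value=1929 (bin 11110001001); offset now 27 = byte 3 bit 3; 13 bits remain
Read 4: bits[27:29] width=2 -> value=3 (bin 11); offset now 29 = byte 3 bit 5; 11 bits remain
Read 5: bits[29:36] width=7 -> value=5 (bin 0000101); offset now 36 = byte 4 bit 4; 4 bits remain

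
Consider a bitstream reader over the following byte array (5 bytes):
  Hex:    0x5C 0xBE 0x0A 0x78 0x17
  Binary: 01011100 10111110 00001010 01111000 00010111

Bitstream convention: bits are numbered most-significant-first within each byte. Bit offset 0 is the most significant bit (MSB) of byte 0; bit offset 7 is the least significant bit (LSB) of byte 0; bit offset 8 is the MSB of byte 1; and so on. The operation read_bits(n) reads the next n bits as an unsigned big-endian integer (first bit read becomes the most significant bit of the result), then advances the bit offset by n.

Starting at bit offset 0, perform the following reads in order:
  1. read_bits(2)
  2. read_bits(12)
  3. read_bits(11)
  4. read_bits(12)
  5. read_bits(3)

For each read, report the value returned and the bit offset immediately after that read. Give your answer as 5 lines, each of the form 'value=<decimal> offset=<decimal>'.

Read 1: bits[0:2] width=2 -> value=1 (bin 01); offset now 2 = byte 0 bit 2; 38 bits remain
Read 2: bits[2:14] width=12 -> value=1839 (bin 011100101111); offset now 14 = byte 1 bit 6; 26 bits remain
Read 3: bits[14:25] width=11 -> value=1044 (bin 10000010100); offset now 25 = byte 3 bit 1; 15 bits remain
Read 4: bits[25:37] width=12 -> value=3842 (bin 111100000010); offset now 37 = byte 4 bit 5; 3 bits remain
Read 5: bits[37:40] width=3 -> value=7 (bin 111); offset now 40 = byte 5 bit 0; 0 bits remain

Answer: value=1 offset=2
value=1839 offset=14
value=1044 offset=25
value=3842 offset=37
value=7 offset=40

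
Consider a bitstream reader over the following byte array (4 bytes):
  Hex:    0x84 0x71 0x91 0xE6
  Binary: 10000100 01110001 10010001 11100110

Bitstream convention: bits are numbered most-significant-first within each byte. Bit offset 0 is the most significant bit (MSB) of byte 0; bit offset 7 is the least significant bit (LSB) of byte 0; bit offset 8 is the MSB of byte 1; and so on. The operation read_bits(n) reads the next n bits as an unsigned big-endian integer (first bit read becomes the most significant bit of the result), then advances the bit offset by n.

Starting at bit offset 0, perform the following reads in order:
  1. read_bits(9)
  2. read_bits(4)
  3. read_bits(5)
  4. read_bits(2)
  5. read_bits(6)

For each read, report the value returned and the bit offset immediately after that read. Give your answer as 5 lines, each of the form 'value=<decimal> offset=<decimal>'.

Answer: value=264 offset=9
value=14 offset=13
value=6 offset=18
value=1 offset=20
value=7 offset=26

Derivation:
Read 1: bits[0:9] width=9 -> value=264 (bin 100001000); offset now 9 = byte 1 bit 1; 23 bits remain
Read 2: bits[9:13] width=4 -> value=14 (bin 1110); offset now 13 = byte 1 bit 5; 19 bits remain
Read 3: bits[13:18] width=5 -> value=6 (bin 00110); offset now 18 = byte 2 bit 2; 14 bits remain
Read 4: bits[18:20] width=2 -> value=1 (bin 01); offset now 20 = byte 2 bit 4; 12 bits remain
Read 5: bits[20:26] width=6 -> value=7 (bin 000111); offset now 26 = byte 3 bit 2; 6 bits remain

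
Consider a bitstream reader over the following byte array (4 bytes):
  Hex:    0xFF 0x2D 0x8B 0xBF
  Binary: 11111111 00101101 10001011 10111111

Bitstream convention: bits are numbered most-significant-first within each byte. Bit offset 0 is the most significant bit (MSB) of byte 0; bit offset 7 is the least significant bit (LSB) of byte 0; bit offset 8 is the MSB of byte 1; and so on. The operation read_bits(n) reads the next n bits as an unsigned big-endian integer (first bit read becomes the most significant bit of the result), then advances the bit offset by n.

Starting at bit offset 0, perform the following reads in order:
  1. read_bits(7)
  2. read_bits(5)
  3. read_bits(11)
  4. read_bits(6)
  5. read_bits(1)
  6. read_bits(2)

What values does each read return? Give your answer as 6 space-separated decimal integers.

Answer: 127 18 1733 55 1 3

Derivation:
Read 1: bits[0:7] width=7 -> value=127 (bin 1111111); offset now 7 = byte 0 bit 7; 25 bits remain
Read 2: bits[7:12] width=5 -> value=18 (bin 10010); offset now 12 = byte 1 bit 4; 20 bits remain
Read 3: bits[12:23] width=11 -> value=1733 (bin 11011000101); offset now 23 = byte 2 bit 7; 9 bits remain
Read 4: bits[23:29] width=6 -> value=55 (bin 110111); offset now 29 = byte 3 bit 5; 3 bits remain
Read 5: bits[29:30] width=1 -> value=1 (bin 1); offset now 30 = byte 3 bit 6; 2 bits remain
Read 6: bits[30:32] width=2 -> value=3 (bin 11); offset now 32 = byte 4 bit 0; 0 bits remain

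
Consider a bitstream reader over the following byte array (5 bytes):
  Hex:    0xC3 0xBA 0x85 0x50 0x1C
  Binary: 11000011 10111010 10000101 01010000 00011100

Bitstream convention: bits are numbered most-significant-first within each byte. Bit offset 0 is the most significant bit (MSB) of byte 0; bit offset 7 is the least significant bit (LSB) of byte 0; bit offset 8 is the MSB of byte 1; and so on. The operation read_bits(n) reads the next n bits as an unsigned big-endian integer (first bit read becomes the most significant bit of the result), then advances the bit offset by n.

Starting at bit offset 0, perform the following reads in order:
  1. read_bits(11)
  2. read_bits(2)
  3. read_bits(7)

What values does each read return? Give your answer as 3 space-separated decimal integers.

Answer: 1565 3 40

Derivation:
Read 1: bits[0:11] width=11 -> value=1565 (bin 11000011101); offset now 11 = byte 1 bit 3; 29 bits remain
Read 2: bits[11:13] width=2 -> value=3 (bin 11); offset now 13 = byte 1 bit 5; 27 bits remain
Read 3: bits[13:20] width=7 -> value=40 (bin 0101000); offset now 20 = byte 2 bit 4; 20 bits remain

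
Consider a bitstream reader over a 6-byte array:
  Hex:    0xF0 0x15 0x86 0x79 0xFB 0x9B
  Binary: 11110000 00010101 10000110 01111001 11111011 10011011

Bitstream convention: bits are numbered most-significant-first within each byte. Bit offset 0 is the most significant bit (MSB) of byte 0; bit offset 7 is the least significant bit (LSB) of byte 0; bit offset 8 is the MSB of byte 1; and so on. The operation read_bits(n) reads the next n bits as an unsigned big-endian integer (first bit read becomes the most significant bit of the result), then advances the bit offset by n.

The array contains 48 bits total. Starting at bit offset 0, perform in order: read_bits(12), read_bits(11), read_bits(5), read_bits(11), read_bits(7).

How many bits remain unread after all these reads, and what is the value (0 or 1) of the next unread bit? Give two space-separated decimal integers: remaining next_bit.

Read 1: bits[0:12] width=12 -> value=3841 (bin 111100000001); offset now 12 = byte 1 bit 4; 36 bits remain
Read 2: bits[12:23] width=11 -> value=707 (bin 01011000011); offset now 23 = byte 2 bit 7; 25 bits remain
Read 3: bits[23:28] width=5 -> value=7 (bin 00111); offset now 28 = byte 3 bit 4; 20 bits remain
Read 4: bits[28:39] width=11 -> value=1277 (bin 10011111101); offset now 39 = byte 4 bit 7; 9 bits remain
Read 5: bits[39:46] width=7 -> value=102 (bin 1100110); offset now 46 = byte 5 bit 6; 2 bits remain

Answer: 2 1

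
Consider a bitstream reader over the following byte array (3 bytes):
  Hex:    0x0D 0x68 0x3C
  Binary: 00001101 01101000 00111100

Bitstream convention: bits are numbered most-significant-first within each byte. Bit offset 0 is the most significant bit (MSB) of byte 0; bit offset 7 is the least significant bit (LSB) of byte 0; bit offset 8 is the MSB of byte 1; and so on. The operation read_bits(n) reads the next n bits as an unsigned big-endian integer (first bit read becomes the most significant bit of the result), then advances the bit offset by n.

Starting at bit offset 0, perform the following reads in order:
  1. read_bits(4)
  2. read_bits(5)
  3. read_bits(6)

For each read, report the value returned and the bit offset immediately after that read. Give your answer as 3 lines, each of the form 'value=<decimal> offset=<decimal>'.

Read 1: bits[0:4] width=4 -> value=0 (bin 0000); offset now 4 = byte 0 bit 4; 20 bits remain
Read 2: bits[4:9] width=5 -> value=26 (bin 11010); offset now 9 = byte 1 bit 1; 15 bits remain
Read 3: bits[9:15] width=6 -> value=52 (bin 110100); offset now 15 = byte 1 bit 7; 9 bits remain

Answer: value=0 offset=4
value=26 offset=9
value=52 offset=15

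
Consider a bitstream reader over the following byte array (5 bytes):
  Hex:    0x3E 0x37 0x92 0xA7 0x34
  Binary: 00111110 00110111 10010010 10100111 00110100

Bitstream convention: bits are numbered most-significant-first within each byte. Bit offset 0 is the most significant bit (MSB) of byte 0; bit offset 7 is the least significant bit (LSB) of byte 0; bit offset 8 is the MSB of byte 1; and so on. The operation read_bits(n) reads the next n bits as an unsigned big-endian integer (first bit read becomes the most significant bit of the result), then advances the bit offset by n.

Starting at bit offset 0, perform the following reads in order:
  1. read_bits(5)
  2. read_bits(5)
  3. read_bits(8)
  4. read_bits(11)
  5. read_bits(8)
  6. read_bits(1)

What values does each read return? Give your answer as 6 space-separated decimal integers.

Answer: 7 24 222 596 230 1

Derivation:
Read 1: bits[0:5] width=5 -> value=7 (bin 00111); offset now 5 = byte 0 bit 5; 35 bits remain
Read 2: bits[5:10] width=5 -> value=24 (bin 11000); offset now 10 = byte 1 bit 2; 30 bits remain
Read 3: bits[10:18] width=8 -> value=222 (bin 11011110); offset now 18 = byte 2 bit 2; 22 bits remain
Read 4: bits[18:29] width=11 -> value=596 (bin 01001010100); offset now 29 = byte 3 bit 5; 11 bits remain
Read 5: bits[29:37] width=8 -> value=230 (bin 11100110); offset now 37 = byte 4 bit 5; 3 bits remain
Read 6: bits[37:38] width=1 -> value=1 (bin 1); offset now 38 = byte 4 bit 6; 2 bits remain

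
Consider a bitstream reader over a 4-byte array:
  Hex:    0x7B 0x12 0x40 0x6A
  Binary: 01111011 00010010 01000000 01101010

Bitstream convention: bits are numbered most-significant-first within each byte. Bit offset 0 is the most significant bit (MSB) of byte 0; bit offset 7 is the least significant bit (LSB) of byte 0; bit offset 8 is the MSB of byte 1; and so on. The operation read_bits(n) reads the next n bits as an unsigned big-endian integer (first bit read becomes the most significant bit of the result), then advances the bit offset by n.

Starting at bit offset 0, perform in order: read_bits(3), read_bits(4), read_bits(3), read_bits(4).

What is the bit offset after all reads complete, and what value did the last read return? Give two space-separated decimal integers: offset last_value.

Read 1: bits[0:3] width=3 -> value=3 (bin 011); offset now 3 = byte 0 bit 3; 29 bits remain
Read 2: bits[3:7] width=4 -> value=13 (bin 1101); offset now 7 = byte 0 bit 7; 25 bits remain
Read 3: bits[7:10] width=3 -> value=4 (bin 100); offset now 10 = byte 1 bit 2; 22 bits remain
Read 4: bits[10:14] width=4 -> value=4 (bin 0100); offset now 14 = byte 1 bit 6; 18 bits remain

Answer: 14 4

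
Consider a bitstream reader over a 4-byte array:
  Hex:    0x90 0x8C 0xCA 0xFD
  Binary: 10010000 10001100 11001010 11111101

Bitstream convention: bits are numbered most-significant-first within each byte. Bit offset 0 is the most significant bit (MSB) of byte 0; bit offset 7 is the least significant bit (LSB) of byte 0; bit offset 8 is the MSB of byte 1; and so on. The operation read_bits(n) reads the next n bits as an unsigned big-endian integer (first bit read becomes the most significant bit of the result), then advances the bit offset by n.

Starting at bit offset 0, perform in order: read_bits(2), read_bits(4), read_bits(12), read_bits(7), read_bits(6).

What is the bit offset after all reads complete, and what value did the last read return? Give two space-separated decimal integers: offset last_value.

Answer: 31 62

Derivation:
Read 1: bits[0:2] width=2 -> value=2 (bin 10); offset now 2 = byte 0 bit 2; 30 bits remain
Read 2: bits[2:6] width=4 -> value=4 (bin 0100); offset now 6 = byte 0 bit 6; 26 bits remain
Read 3: bits[6:18] width=12 -> value=563 (bin 001000110011); offset now 18 = byte 2 bit 2; 14 bits remain
Read 4: bits[18:25] width=7 -> value=21 (bin 0010101); offset now 25 = byte 3 bit 1; 7 bits remain
Read 5: bits[25:31] width=6 -> value=62 (bin 111110); offset now 31 = byte 3 bit 7; 1 bits remain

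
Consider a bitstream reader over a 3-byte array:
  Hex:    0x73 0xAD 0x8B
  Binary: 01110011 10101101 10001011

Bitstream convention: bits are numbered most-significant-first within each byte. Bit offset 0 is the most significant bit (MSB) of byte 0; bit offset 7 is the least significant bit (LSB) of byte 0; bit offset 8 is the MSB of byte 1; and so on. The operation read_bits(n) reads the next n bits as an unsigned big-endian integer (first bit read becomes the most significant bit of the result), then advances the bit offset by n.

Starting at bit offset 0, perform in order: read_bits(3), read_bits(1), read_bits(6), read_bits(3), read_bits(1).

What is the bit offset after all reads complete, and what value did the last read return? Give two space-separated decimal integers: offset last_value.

Read 1: bits[0:3] width=3 -> value=3 (bin 011); offset now 3 = byte 0 bit 3; 21 bits remain
Read 2: bits[3:4] width=1 -> value=1 (bin 1); offset now 4 = byte 0 bit 4; 20 bits remain
Read 3: bits[4:10] width=6 -> value=14 (bin 001110); offset now 10 = byte 1 bit 2; 14 bits remain
Read 4: bits[10:13] width=3 -> value=5 (bin 101); offset now 13 = byte 1 bit 5; 11 bits remain
Read 5: bits[13:14] width=1 -> value=1 (bin 1); offset now 14 = byte 1 bit 6; 10 bits remain

Answer: 14 1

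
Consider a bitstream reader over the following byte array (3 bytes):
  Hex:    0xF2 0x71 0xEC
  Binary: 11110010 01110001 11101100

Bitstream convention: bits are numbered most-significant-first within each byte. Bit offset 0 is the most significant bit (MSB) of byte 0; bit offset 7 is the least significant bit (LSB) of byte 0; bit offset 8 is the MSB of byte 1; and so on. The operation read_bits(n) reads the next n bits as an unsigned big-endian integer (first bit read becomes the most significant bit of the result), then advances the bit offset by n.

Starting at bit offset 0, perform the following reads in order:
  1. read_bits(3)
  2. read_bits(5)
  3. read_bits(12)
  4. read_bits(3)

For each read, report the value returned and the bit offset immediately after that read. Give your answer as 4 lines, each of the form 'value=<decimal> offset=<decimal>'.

Read 1: bits[0:3] width=3 -> value=7 (bin 111); offset now 3 = byte 0 bit 3; 21 bits remain
Read 2: bits[3:8] width=5 -> value=18 (bin 10010); offset now 8 = byte 1 bit 0; 16 bits remain
Read 3: bits[8:20] width=12 -> value=1822 (bin 011100011110); offset now 20 = byte 2 bit 4; 4 bits remain
Read 4: bits[20:23] width=3 -> value=6 (bin 110); offset now 23 = byte 2 bit 7; 1 bits remain

Answer: value=7 offset=3
value=18 offset=8
value=1822 offset=20
value=6 offset=23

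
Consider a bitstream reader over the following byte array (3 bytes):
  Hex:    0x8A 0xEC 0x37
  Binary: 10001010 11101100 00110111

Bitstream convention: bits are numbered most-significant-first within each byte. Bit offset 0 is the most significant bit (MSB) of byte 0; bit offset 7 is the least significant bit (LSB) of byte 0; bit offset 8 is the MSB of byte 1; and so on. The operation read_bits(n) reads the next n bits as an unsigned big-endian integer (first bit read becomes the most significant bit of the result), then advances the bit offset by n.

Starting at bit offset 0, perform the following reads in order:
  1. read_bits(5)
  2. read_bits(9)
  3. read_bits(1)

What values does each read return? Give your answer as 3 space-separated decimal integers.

Read 1: bits[0:5] width=5 -> value=17 (bin 10001); offset now 5 = byte 0 bit 5; 19 bits remain
Read 2: bits[5:14] width=9 -> value=187 (bin 010111011); offset now 14 = byte 1 bit 6; 10 bits remain
Read 3: bits[14:15] width=1 -> value=0 (bin 0); offset now 15 = byte 1 bit 7; 9 bits remain

Answer: 17 187 0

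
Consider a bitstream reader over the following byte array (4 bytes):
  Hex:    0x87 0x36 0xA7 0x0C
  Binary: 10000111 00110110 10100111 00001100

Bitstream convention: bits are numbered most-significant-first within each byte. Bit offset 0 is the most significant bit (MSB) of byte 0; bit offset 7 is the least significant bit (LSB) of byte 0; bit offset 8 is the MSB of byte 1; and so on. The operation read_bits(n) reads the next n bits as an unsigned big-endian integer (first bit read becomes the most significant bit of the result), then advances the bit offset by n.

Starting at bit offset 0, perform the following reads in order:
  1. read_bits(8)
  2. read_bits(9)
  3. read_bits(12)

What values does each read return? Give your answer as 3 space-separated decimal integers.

Answer: 135 109 1249

Derivation:
Read 1: bits[0:8] width=8 -> value=135 (bin 10000111); offset now 8 = byte 1 bit 0; 24 bits remain
Read 2: bits[8:17] width=9 -> value=109 (bin 001101101); offset now 17 = byte 2 bit 1; 15 bits remain
Read 3: bits[17:29] width=12 -> value=1249 (bin 010011100001); offset now 29 = byte 3 bit 5; 3 bits remain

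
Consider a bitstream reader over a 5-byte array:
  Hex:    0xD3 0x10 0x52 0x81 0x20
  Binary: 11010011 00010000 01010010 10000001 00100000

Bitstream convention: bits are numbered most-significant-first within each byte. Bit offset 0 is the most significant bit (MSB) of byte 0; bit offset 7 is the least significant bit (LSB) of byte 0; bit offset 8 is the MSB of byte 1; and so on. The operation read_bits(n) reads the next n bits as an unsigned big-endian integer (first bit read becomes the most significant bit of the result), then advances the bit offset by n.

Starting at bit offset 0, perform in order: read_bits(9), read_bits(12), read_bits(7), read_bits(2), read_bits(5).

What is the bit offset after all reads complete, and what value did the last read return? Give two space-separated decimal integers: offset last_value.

Answer: 35 9

Derivation:
Read 1: bits[0:9] width=9 -> value=422 (bin 110100110); offset now 9 = byte 1 bit 1; 31 bits remain
Read 2: bits[9:21] width=12 -> value=522 (bin 001000001010); offset now 21 = byte 2 bit 5; 19 bits remain
Read 3: bits[21:28] width=7 -> value=40 (bin 0101000); offset now 28 = byte 3 bit 4; 12 bits remain
Read 4: bits[28:30] width=2 -> value=0 (bin 00); offset now 30 = byte 3 bit 6; 10 bits remain
Read 5: bits[30:35] width=5 -> value=9 (bin 01001); offset now 35 = byte 4 bit 3; 5 bits remain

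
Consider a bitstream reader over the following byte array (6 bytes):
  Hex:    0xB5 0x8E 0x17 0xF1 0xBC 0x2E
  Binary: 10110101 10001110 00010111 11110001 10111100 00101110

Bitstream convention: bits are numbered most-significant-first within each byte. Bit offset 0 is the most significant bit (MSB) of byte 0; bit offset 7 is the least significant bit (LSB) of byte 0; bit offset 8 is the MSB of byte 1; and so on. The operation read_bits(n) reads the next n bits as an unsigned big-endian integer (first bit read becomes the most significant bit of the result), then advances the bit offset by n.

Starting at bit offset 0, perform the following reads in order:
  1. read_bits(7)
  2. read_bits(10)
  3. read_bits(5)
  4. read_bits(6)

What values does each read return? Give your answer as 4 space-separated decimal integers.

Answer: 90 796 5 63

Derivation:
Read 1: bits[0:7] width=7 -> value=90 (bin 1011010); offset now 7 = byte 0 bit 7; 41 bits remain
Read 2: bits[7:17] width=10 -> value=796 (bin 1100011100); offset now 17 = byte 2 bit 1; 31 bits remain
Read 3: bits[17:22] width=5 -> value=5 (bin 00101); offset now 22 = byte 2 bit 6; 26 bits remain
Read 4: bits[22:28] width=6 -> value=63 (bin 111111); offset now 28 = byte 3 bit 4; 20 bits remain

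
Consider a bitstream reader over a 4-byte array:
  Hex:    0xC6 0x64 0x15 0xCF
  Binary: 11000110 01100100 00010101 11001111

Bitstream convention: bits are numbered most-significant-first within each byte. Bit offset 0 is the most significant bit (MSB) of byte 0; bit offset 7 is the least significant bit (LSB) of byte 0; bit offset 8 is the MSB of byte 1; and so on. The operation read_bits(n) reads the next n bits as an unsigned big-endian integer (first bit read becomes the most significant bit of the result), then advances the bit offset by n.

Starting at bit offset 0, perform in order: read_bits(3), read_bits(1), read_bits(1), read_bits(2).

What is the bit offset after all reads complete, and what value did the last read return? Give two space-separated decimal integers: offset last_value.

Read 1: bits[0:3] width=3 -> value=6 (bin 110); offset now 3 = byte 0 bit 3; 29 bits remain
Read 2: bits[3:4] width=1 -> value=0 (bin 0); offset now 4 = byte 0 bit 4; 28 bits remain
Read 3: bits[4:5] width=1 -> value=0 (bin 0); offset now 5 = byte 0 bit 5; 27 bits remain
Read 4: bits[5:7] width=2 -> value=3 (bin 11); offset now 7 = byte 0 bit 7; 25 bits remain

Answer: 7 3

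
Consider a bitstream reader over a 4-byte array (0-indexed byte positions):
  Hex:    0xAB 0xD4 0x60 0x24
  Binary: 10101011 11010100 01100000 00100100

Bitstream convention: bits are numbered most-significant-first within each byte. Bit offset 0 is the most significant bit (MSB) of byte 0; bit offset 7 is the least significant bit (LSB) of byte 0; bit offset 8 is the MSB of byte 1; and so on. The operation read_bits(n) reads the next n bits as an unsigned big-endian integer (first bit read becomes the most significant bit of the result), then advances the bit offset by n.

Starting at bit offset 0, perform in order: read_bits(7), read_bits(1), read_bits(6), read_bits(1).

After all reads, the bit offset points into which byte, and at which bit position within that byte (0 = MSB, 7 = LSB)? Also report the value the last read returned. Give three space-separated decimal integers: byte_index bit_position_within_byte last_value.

Answer: 1 7 0

Derivation:
Read 1: bits[0:7] width=7 -> value=85 (bin 1010101); offset now 7 = byte 0 bit 7; 25 bits remain
Read 2: bits[7:8] width=1 -> value=1 (bin 1); offset now 8 = byte 1 bit 0; 24 bits remain
Read 3: bits[8:14] width=6 -> value=53 (bin 110101); offset now 14 = byte 1 bit 6; 18 bits remain
Read 4: bits[14:15] width=1 -> value=0 (bin 0); offset now 15 = byte 1 bit 7; 17 bits remain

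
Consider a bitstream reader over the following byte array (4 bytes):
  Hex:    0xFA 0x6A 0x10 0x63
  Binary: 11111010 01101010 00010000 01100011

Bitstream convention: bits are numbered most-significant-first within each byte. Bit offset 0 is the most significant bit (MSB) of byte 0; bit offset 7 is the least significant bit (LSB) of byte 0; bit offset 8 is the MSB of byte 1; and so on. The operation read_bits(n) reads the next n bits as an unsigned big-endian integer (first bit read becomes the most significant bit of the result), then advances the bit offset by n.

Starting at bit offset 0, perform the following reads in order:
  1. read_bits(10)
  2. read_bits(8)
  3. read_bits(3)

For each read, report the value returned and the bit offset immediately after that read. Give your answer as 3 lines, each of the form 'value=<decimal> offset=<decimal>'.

Answer: value=1001 offset=10
value=168 offset=18
value=2 offset=21

Derivation:
Read 1: bits[0:10] width=10 -> value=1001 (bin 1111101001); offset now 10 = byte 1 bit 2; 22 bits remain
Read 2: bits[10:18] width=8 -> value=168 (bin 10101000); offset now 18 = byte 2 bit 2; 14 bits remain
Read 3: bits[18:21] width=3 -> value=2 (bin 010); offset now 21 = byte 2 bit 5; 11 bits remain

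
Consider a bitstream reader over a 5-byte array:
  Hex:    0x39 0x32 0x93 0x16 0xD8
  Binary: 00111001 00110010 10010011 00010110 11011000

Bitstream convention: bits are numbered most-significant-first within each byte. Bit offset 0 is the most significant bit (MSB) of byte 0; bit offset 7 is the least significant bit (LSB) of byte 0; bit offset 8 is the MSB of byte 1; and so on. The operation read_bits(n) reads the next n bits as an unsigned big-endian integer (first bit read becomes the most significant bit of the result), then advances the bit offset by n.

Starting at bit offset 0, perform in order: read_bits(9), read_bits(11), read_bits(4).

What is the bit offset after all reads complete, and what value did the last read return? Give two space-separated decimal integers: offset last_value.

Read 1: bits[0:9] width=9 -> value=114 (bin 001110010); offset now 9 = byte 1 bit 1; 31 bits remain
Read 2: bits[9:20] width=11 -> value=809 (bin 01100101001); offset now 20 = byte 2 bit 4; 20 bits remain
Read 3: bits[20:24] width=4 -> value=3 (bin 0011); offset now 24 = byte 3 bit 0; 16 bits remain

Answer: 24 3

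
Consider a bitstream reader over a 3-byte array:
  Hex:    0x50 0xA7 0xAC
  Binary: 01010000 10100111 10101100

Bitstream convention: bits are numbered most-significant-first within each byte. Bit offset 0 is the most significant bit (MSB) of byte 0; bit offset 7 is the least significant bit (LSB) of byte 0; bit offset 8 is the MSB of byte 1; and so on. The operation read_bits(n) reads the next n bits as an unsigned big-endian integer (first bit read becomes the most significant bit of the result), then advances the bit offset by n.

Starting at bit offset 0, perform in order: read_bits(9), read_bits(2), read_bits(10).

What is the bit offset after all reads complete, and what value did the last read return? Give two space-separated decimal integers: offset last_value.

Answer: 21 245

Derivation:
Read 1: bits[0:9] width=9 -> value=161 (bin 010100001); offset now 9 = byte 1 bit 1; 15 bits remain
Read 2: bits[9:11] width=2 -> value=1 (bin 01); offset now 11 = byte 1 bit 3; 13 bits remain
Read 3: bits[11:21] width=10 -> value=245 (bin 0011110101); offset now 21 = byte 2 bit 5; 3 bits remain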